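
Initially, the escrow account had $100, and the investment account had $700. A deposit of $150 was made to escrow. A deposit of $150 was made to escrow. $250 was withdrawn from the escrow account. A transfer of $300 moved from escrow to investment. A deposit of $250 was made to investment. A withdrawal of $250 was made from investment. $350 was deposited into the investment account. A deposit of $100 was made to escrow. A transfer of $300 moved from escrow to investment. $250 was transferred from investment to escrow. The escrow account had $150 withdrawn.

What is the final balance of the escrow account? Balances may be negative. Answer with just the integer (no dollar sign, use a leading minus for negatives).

Answer: -250

Derivation:
Tracking account balances step by step:
Start: escrow=100, investment=700
Event 1 (deposit 150 to escrow): escrow: 100 + 150 = 250. Balances: escrow=250, investment=700
Event 2 (deposit 150 to escrow): escrow: 250 + 150 = 400. Balances: escrow=400, investment=700
Event 3 (withdraw 250 from escrow): escrow: 400 - 250 = 150. Balances: escrow=150, investment=700
Event 4 (transfer 300 escrow -> investment): escrow: 150 - 300 = -150, investment: 700 + 300 = 1000. Balances: escrow=-150, investment=1000
Event 5 (deposit 250 to investment): investment: 1000 + 250 = 1250. Balances: escrow=-150, investment=1250
Event 6 (withdraw 250 from investment): investment: 1250 - 250 = 1000. Balances: escrow=-150, investment=1000
Event 7 (deposit 350 to investment): investment: 1000 + 350 = 1350. Balances: escrow=-150, investment=1350
Event 8 (deposit 100 to escrow): escrow: -150 + 100 = -50. Balances: escrow=-50, investment=1350
Event 9 (transfer 300 escrow -> investment): escrow: -50 - 300 = -350, investment: 1350 + 300 = 1650. Balances: escrow=-350, investment=1650
Event 10 (transfer 250 investment -> escrow): investment: 1650 - 250 = 1400, escrow: -350 + 250 = -100. Balances: escrow=-100, investment=1400
Event 11 (withdraw 150 from escrow): escrow: -100 - 150 = -250. Balances: escrow=-250, investment=1400

Final balance of escrow: -250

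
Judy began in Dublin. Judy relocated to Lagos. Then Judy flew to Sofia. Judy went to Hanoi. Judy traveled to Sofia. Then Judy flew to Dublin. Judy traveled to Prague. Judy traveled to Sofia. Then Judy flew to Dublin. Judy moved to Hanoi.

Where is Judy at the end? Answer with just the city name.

Answer: Hanoi

Derivation:
Tracking Judy's location:
Start: Judy is in Dublin.
After move 1: Dublin -> Lagos. Judy is in Lagos.
After move 2: Lagos -> Sofia. Judy is in Sofia.
After move 3: Sofia -> Hanoi. Judy is in Hanoi.
After move 4: Hanoi -> Sofia. Judy is in Sofia.
After move 5: Sofia -> Dublin. Judy is in Dublin.
After move 6: Dublin -> Prague. Judy is in Prague.
After move 7: Prague -> Sofia. Judy is in Sofia.
After move 8: Sofia -> Dublin. Judy is in Dublin.
After move 9: Dublin -> Hanoi. Judy is in Hanoi.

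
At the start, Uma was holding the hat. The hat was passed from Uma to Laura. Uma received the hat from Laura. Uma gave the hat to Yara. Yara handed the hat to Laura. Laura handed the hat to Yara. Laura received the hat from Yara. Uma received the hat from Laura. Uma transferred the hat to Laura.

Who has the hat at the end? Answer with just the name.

Tracking the hat through each event:
Start: Uma has the hat.
After event 1: Laura has the hat.
After event 2: Uma has the hat.
After event 3: Yara has the hat.
After event 4: Laura has the hat.
After event 5: Yara has the hat.
After event 6: Laura has the hat.
After event 7: Uma has the hat.
After event 8: Laura has the hat.

Answer: Laura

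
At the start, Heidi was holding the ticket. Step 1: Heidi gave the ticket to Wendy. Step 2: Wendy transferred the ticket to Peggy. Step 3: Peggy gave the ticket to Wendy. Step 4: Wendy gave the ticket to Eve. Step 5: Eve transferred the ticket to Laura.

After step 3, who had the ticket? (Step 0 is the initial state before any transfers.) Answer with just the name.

Tracking the ticket holder through step 3:
After step 0 (start): Heidi
After step 1: Wendy
After step 2: Peggy
After step 3: Wendy

At step 3, the holder is Wendy.

Answer: Wendy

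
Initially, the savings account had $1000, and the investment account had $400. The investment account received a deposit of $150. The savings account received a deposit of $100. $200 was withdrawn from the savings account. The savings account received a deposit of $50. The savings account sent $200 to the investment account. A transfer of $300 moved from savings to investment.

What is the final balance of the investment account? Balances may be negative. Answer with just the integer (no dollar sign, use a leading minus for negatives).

Tracking account balances step by step:
Start: savings=1000, investment=400
Event 1 (deposit 150 to investment): investment: 400 + 150 = 550. Balances: savings=1000, investment=550
Event 2 (deposit 100 to savings): savings: 1000 + 100 = 1100. Balances: savings=1100, investment=550
Event 3 (withdraw 200 from savings): savings: 1100 - 200 = 900. Balances: savings=900, investment=550
Event 4 (deposit 50 to savings): savings: 900 + 50 = 950. Balances: savings=950, investment=550
Event 5 (transfer 200 savings -> investment): savings: 950 - 200 = 750, investment: 550 + 200 = 750. Balances: savings=750, investment=750
Event 6 (transfer 300 savings -> investment): savings: 750 - 300 = 450, investment: 750 + 300 = 1050. Balances: savings=450, investment=1050

Final balance of investment: 1050

Answer: 1050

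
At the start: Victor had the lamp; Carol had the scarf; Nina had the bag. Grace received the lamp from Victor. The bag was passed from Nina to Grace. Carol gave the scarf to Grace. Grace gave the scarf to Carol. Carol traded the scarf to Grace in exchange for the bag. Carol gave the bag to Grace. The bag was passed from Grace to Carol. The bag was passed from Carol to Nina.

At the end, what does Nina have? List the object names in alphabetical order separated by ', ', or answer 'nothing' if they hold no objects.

Tracking all object holders:
Start: lamp:Victor, scarf:Carol, bag:Nina
Event 1 (give lamp: Victor -> Grace). State: lamp:Grace, scarf:Carol, bag:Nina
Event 2 (give bag: Nina -> Grace). State: lamp:Grace, scarf:Carol, bag:Grace
Event 3 (give scarf: Carol -> Grace). State: lamp:Grace, scarf:Grace, bag:Grace
Event 4 (give scarf: Grace -> Carol). State: lamp:Grace, scarf:Carol, bag:Grace
Event 5 (swap scarf<->bag: now scarf:Grace, bag:Carol). State: lamp:Grace, scarf:Grace, bag:Carol
Event 6 (give bag: Carol -> Grace). State: lamp:Grace, scarf:Grace, bag:Grace
Event 7 (give bag: Grace -> Carol). State: lamp:Grace, scarf:Grace, bag:Carol
Event 8 (give bag: Carol -> Nina). State: lamp:Grace, scarf:Grace, bag:Nina

Final state: lamp:Grace, scarf:Grace, bag:Nina
Nina holds: bag.

Answer: bag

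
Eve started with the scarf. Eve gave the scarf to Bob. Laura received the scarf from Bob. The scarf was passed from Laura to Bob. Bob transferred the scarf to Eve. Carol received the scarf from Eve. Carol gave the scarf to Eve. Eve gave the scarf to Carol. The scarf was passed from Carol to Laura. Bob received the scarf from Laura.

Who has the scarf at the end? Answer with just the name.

Tracking the scarf through each event:
Start: Eve has the scarf.
After event 1: Bob has the scarf.
After event 2: Laura has the scarf.
After event 3: Bob has the scarf.
After event 4: Eve has the scarf.
After event 5: Carol has the scarf.
After event 6: Eve has the scarf.
After event 7: Carol has the scarf.
After event 8: Laura has the scarf.
After event 9: Bob has the scarf.

Answer: Bob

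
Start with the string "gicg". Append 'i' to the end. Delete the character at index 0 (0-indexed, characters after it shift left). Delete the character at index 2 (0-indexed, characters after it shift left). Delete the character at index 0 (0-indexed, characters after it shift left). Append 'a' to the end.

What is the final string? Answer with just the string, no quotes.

Applying each edit step by step:
Start: "gicg"
Op 1 (append 'i'): "gicg" -> "gicgi"
Op 2 (delete idx 0 = 'g'): "gicgi" -> "icgi"
Op 3 (delete idx 2 = 'g'): "icgi" -> "ici"
Op 4 (delete idx 0 = 'i'): "ici" -> "ci"
Op 5 (append 'a'): "ci" -> "cia"

Answer: cia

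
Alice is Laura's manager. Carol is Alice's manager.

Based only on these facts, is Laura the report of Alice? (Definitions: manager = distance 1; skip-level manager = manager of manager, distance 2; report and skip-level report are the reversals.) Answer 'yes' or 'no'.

Answer: yes

Derivation:
Reconstructing the manager chain from the given facts:
  Carol -> Alice -> Laura
(each arrow means 'manager of the next')
Positions in the chain (0 = top):
  position of Carol: 0
  position of Alice: 1
  position of Laura: 2

Laura is at position 2, Alice is at position 1; signed distance (j - i) = -1.
'report' requires j - i = -1. Actual distance is -1, so the relation HOLDS.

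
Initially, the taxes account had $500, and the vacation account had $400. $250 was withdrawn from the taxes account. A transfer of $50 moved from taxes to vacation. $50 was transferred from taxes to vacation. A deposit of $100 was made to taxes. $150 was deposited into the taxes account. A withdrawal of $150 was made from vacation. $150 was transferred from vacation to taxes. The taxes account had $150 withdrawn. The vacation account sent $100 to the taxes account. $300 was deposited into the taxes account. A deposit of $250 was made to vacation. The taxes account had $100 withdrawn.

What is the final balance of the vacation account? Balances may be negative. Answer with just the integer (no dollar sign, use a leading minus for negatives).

Answer: 350

Derivation:
Tracking account balances step by step:
Start: taxes=500, vacation=400
Event 1 (withdraw 250 from taxes): taxes: 500 - 250 = 250. Balances: taxes=250, vacation=400
Event 2 (transfer 50 taxes -> vacation): taxes: 250 - 50 = 200, vacation: 400 + 50 = 450. Balances: taxes=200, vacation=450
Event 3 (transfer 50 taxes -> vacation): taxes: 200 - 50 = 150, vacation: 450 + 50 = 500. Balances: taxes=150, vacation=500
Event 4 (deposit 100 to taxes): taxes: 150 + 100 = 250. Balances: taxes=250, vacation=500
Event 5 (deposit 150 to taxes): taxes: 250 + 150 = 400. Balances: taxes=400, vacation=500
Event 6 (withdraw 150 from vacation): vacation: 500 - 150 = 350. Balances: taxes=400, vacation=350
Event 7 (transfer 150 vacation -> taxes): vacation: 350 - 150 = 200, taxes: 400 + 150 = 550. Balances: taxes=550, vacation=200
Event 8 (withdraw 150 from taxes): taxes: 550 - 150 = 400. Balances: taxes=400, vacation=200
Event 9 (transfer 100 vacation -> taxes): vacation: 200 - 100 = 100, taxes: 400 + 100 = 500. Balances: taxes=500, vacation=100
Event 10 (deposit 300 to taxes): taxes: 500 + 300 = 800. Balances: taxes=800, vacation=100
Event 11 (deposit 250 to vacation): vacation: 100 + 250 = 350. Balances: taxes=800, vacation=350
Event 12 (withdraw 100 from taxes): taxes: 800 - 100 = 700. Balances: taxes=700, vacation=350

Final balance of vacation: 350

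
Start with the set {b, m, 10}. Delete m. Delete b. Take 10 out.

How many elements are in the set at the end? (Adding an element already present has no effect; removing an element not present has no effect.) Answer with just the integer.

Tracking the set through each operation:
Start: {10, b, m}
Event 1 (remove m): removed. Set: {10, b}
Event 2 (remove b): removed. Set: {10}
Event 3 (remove 10): removed. Set: {}

Final set: {} (size 0)

Answer: 0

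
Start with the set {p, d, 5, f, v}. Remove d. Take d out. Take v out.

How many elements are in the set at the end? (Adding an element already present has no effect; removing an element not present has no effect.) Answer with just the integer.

Answer: 3

Derivation:
Tracking the set through each operation:
Start: {5, d, f, p, v}
Event 1 (remove d): removed. Set: {5, f, p, v}
Event 2 (remove d): not present, no change. Set: {5, f, p, v}
Event 3 (remove v): removed. Set: {5, f, p}

Final set: {5, f, p} (size 3)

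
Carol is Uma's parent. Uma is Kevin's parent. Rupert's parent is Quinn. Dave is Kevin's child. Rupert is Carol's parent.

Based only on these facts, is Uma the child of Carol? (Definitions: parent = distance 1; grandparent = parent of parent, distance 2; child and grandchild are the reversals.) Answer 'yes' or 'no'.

Answer: yes

Derivation:
Reconstructing the parent chain from the given facts:
  Quinn -> Rupert -> Carol -> Uma -> Kevin -> Dave
(each arrow means 'parent of the next')
Positions in the chain (0 = top):
  position of Quinn: 0
  position of Rupert: 1
  position of Carol: 2
  position of Uma: 3
  position of Kevin: 4
  position of Dave: 5

Uma is at position 3, Carol is at position 2; signed distance (j - i) = -1.
'child' requires j - i = -1. Actual distance is -1, so the relation HOLDS.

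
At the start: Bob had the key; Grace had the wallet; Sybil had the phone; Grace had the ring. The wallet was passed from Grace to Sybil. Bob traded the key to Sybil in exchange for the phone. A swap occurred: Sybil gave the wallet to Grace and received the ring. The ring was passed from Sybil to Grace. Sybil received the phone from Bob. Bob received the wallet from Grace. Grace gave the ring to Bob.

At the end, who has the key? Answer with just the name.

Answer: Sybil

Derivation:
Tracking all object holders:
Start: key:Bob, wallet:Grace, phone:Sybil, ring:Grace
Event 1 (give wallet: Grace -> Sybil). State: key:Bob, wallet:Sybil, phone:Sybil, ring:Grace
Event 2 (swap key<->phone: now key:Sybil, phone:Bob). State: key:Sybil, wallet:Sybil, phone:Bob, ring:Grace
Event 3 (swap wallet<->ring: now wallet:Grace, ring:Sybil). State: key:Sybil, wallet:Grace, phone:Bob, ring:Sybil
Event 4 (give ring: Sybil -> Grace). State: key:Sybil, wallet:Grace, phone:Bob, ring:Grace
Event 5 (give phone: Bob -> Sybil). State: key:Sybil, wallet:Grace, phone:Sybil, ring:Grace
Event 6 (give wallet: Grace -> Bob). State: key:Sybil, wallet:Bob, phone:Sybil, ring:Grace
Event 7 (give ring: Grace -> Bob). State: key:Sybil, wallet:Bob, phone:Sybil, ring:Bob

Final state: key:Sybil, wallet:Bob, phone:Sybil, ring:Bob
The key is held by Sybil.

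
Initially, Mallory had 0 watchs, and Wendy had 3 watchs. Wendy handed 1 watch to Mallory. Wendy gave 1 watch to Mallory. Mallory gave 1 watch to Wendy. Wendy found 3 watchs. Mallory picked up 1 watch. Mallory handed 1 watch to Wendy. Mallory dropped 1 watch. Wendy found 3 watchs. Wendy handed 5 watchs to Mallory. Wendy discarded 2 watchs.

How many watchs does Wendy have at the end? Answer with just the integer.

Tracking counts step by step:
Start: Mallory=0, Wendy=3
Event 1 (Wendy -> Mallory, 1): Wendy: 3 -> 2, Mallory: 0 -> 1. State: Mallory=1, Wendy=2
Event 2 (Wendy -> Mallory, 1): Wendy: 2 -> 1, Mallory: 1 -> 2. State: Mallory=2, Wendy=1
Event 3 (Mallory -> Wendy, 1): Mallory: 2 -> 1, Wendy: 1 -> 2. State: Mallory=1, Wendy=2
Event 4 (Wendy +3): Wendy: 2 -> 5. State: Mallory=1, Wendy=5
Event 5 (Mallory +1): Mallory: 1 -> 2. State: Mallory=2, Wendy=5
Event 6 (Mallory -> Wendy, 1): Mallory: 2 -> 1, Wendy: 5 -> 6. State: Mallory=1, Wendy=6
Event 7 (Mallory -1): Mallory: 1 -> 0. State: Mallory=0, Wendy=6
Event 8 (Wendy +3): Wendy: 6 -> 9. State: Mallory=0, Wendy=9
Event 9 (Wendy -> Mallory, 5): Wendy: 9 -> 4, Mallory: 0 -> 5. State: Mallory=5, Wendy=4
Event 10 (Wendy -2): Wendy: 4 -> 2. State: Mallory=5, Wendy=2

Wendy's final count: 2

Answer: 2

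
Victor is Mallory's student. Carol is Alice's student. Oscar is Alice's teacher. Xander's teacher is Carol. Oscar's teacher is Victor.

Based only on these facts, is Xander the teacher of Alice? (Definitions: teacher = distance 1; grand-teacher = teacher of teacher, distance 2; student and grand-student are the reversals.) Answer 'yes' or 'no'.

Answer: no

Derivation:
Reconstructing the teacher chain from the given facts:
  Mallory -> Victor -> Oscar -> Alice -> Carol -> Xander
(each arrow means 'teacher of the next')
Positions in the chain (0 = top):
  position of Mallory: 0
  position of Victor: 1
  position of Oscar: 2
  position of Alice: 3
  position of Carol: 4
  position of Xander: 5

Xander is at position 5, Alice is at position 3; signed distance (j - i) = -2.
'teacher' requires j - i = 1. Actual distance is -2, so the relation does NOT hold.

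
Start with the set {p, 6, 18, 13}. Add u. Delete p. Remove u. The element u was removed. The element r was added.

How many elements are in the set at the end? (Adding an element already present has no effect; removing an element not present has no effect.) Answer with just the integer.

Tracking the set through each operation:
Start: {13, 18, 6, p}
Event 1 (add u): added. Set: {13, 18, 6, p, u}
Event 2 (remove p): removed. Set: {13, 18, 6, u}
Event 3 (remove u): removed. Set: {13, 18, 6}
Event 4 (remove u): not present, no change. Set: {13, 18, 6}
Event 5 (add r): added. Set: {13, 18, 6, r}

Final set: {13, 18, 6, r} (size 4)

Answer: 4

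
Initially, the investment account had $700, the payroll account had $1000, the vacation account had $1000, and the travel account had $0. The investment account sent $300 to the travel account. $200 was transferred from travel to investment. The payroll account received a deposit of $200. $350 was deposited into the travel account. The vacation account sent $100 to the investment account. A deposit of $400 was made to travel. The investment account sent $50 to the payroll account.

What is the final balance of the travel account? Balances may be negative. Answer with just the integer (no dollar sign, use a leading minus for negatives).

Answer: 850

Derivation:
Tracking account balances step by step:
Start: investment=700, payroll=1000, vacation=1000, travel=0
Event 1 (transfer 300 investment -> travel): investment: 700 - 300 = 400, travel: 0 + 300 = 300. Balances: investment=400, payroll=1000, vacation=1000, travel=300
Event 2 (transfer 200 travel -> investment): travel: 300 - 200 = 100, investment: 400 + 200 = 600. Balances: investment=600, payroll=1000, vacation=1000, travel=100
Event 3 (deposit 200 to payroll): payroll: 1000 + 200 = 1200. Balances: investment=600, payroll=1200, vacation=1000, travel=100
Event 4 (deposit 350 to travel): travel: 100 + 350 = 450. Balances: investment=600, payroll=1200, vacation=1000, travel=450
Event 5 (transfer 100 vacation -> investment): vacation: 1000 - 100 = 900, investment: 600 + 100 = 700. Balances: investment=700, payroll=1200, vacation=900, travel=450
Event 6 (deposit 400 to travel): travel: 450 + 400 = 850. Balances: investment=700, payroll=1200, vacation=900, travel=850
Event 7 (transfer 50 investment -> payroll): investment: 700 - 50 = 650, payroll: 1200 + 50 = 1250. Balances: investment=650, payroll=1250, vacation=900, travel=850

Final balance of travel: 850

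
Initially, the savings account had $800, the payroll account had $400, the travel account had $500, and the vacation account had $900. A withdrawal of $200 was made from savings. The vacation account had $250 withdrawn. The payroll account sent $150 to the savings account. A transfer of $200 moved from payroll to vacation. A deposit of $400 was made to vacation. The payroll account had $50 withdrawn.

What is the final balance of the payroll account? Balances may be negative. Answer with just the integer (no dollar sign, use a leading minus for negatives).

Tracking account balances step by step:
Start: savings=800, payroll=400, travel=500, vacation=900
Event 1 (withdraw 200 from savings): savings: 800 - 200 = 600. Balances: savings=600, payroll=400, travel=500, vacation=900
Event 2 (withdraw 250 from vacation): vacation: 900 - 250 = 650. Balances: savings=600, payroll=400, travel=500, vacation=650
Event 3 (transfer 150 payroll -> savings): payroll: 400 - 150 = 250, savings: 600 + 150 = 750. Balances: savings=750, payroll=250, travel=500, vacation=650
Event 4 (transfer 200 payroll -> vacation): payroll: 250 - 200 = 50, vacation: 650 + 200 = 850. Balances: savings=750, payroll=50, travel=500, vacation=850
Event 5 (deposit 400 to vacation): vacation: 850 + 400 = 1250. Balances: savings=750, payroll=50, travel=500, vacation=1250
Event 6 (withdraw 50 from payroll): payroll: 50 - 50 = 0. Balances: savings=750, payroll=0, travel=500, vacation=1250

Final balance of payroll: 0

Answer: 0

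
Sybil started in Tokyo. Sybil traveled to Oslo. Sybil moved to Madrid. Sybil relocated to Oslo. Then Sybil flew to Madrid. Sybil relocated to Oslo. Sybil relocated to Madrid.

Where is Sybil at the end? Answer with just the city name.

Tracking Sybil's location:
Start: Sybil is in Tokyo.
After move 1: Tokyo -> Oslo. Sybil is in Oslo.
After move 2: Oslo -> Madrid. Sybil is in Madrid.
After move 3: Madrid -> Oslo. Sybil is in Oslo.
After move 4: Oslo -> Madrid. Sybil is in Madrid.
After move 5: Madrid -> Oslo. Sybil is in Oslo.
After move 6: Oslo -> Madrid. Sybil is in Madrid.

Answer: Madrid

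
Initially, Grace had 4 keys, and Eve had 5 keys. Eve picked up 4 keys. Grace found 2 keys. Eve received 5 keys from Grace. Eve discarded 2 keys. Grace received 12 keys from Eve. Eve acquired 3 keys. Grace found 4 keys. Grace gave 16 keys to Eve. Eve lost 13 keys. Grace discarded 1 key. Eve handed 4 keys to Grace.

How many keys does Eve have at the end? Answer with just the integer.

Tracking counts step by step:
Start: Grace=4, Eve=5
Event 1 (Eve +4): Eve: 5 -> 9. State: Grace=4, Eve=9
Event 2 (Grace +2): Grace: 4 -> 6. State: Grace=6, Eve=9
Event 3 (Grace -> Eve, 5): Grace: 6 -> 1, Eve: 9 -> 14. State: Grace=1, Eve=14
Event 4 (Eve -2): Eve: 14 -> 12. State: Grace=1, Eve=12
Event 5 (Eve -> Grace, 12): Eve: 12 -> 0, Grace: 1 -> 13. State: Grace=13, Eve=0
Event 6 (Eve +3): Eve: 0 -> 3. State: Grace=13, Eve=3
Event 7 (Grace +4): Grace: 13 -> 17. State: Grace=17, Eve=3
Event 8 (Grace -> Eve, 16): Grace: 17 -> 1, Eve: 3 -> 19. State: Grace=1, Eve=19
Event 9 (Eve -13): Eve: 19 -> 6. State: Grace=1, Eve=6
Event 10 (Grace -1): Grace: 1 -> 0. State: Grace=0, Eve=6
Event 11 (Eve -> Grace, 4): Eve: 6 -> 2, Grace: 0 -> 4. State: Grace=4, Eve=2

Eve's final count: 2

Answer: 2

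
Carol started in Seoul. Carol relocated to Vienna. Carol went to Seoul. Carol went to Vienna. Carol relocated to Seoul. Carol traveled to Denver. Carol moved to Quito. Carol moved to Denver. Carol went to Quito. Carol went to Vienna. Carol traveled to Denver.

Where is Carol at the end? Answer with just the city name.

Tracking Carol's location:
Start: Carol is in Seoul.
After move 1: Seoul -> Vienna. Carol is in Vienna.
After move 2: Vienna -> Seoul. Carol is in Seoul.
After move 3: Seoul -> Vienna. Carol is in Vienna.
After move 4: Vienna -> Seoul. Carol is in Seoul.
After move 5: Seoul -> Denver. Carol is in Denver.
After move 6: Denver -> Quito. Carol is in Quito.
After move 7: Quito -> Denver. Carol is in Denver.
After move 8: Denver -> Quito. Carol is in Quito.
After move 9: Quito -> Vienna. Carol is in Vienna.
After move 10: Vienna -> Denver. Carol is in Denver.

Answer: Denver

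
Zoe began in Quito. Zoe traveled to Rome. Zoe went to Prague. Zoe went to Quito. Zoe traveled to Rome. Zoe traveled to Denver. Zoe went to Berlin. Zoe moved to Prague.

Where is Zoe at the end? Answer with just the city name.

Tracking Zoe's location:
Start: Zoe is in Quito.
After move 1: Quito -> Rome. Zoe is in Rome.
After move 2: Rome -> Prague. Zoe is in Prague.
After move 3: Prague -> Quito. Zoe is in Quito.
After move 4: Quito -> Rome. Zoe is in Rome.
After move 5: Rome -> Denver. Zoe is in Denver.
After move 6: Denver -> Berlin. Zoe is in Berlin.
After move 7: Berlin -> Prague. Zoe is in Prague.

Answer: Prague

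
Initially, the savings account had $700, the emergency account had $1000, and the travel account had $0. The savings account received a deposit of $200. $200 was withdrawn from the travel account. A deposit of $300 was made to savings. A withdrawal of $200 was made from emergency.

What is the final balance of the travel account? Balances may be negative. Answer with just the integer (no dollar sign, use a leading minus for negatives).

Tracking account balances step by step:
Start: savings=700, emergency=1000, travel=0
Event 1 (deposit 200 to savings): savings: 700 + 200 = 900. Balances: savings=900, emergency=1000, travel=0
Event 2 (withdraw 200 from travel): travel: 0 - 200 = -200. Balances: savings=900, emergency=1000, travel=-200
Event 3 (deposit 300 to savings): savings: 900 + 300 = 1200. Balances: savings=1200, emergency=1000, travel=-200
Event 4 (withdraw 200 from emergency): emergency: 1000 - 200 = 800. Balances: savings=1200, emergency=800, travel=-200

Final balance of travel: -200

Answer: -200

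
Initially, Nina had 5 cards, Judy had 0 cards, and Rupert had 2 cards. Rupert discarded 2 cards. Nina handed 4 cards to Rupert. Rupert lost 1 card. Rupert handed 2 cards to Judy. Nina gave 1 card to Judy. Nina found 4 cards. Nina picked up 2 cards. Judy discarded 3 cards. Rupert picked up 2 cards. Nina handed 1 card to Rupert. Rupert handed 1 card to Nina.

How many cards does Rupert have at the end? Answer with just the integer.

Tracking counts step by step:
Start: Nina=5, Judy=0, Rupert=2
Event 1 (Rupert -2): Rupert: 2 -> 0. State: Nina=5, Judy=0, Rupert=0
Event 2 (Nina -> Rupert, 4): Nina: 5 -> 1, Rupert: 0 -> 4. State: Nina=1, Judy=0, Rupert=4
Event 3 (Rupert -1): Rupert: 4 -> 3. State: Nina=1, Judy=0, Rupert=3
Event 4 (Rupert -> Judy, 2): Rupert: 3 -> 1, Judy: 0 -> 2. State: Nina=1, Judy=2, Rupert=1
Event 5 (Nina -> Judy, 1): Nina: 1 -> 0, Judy: 2 -> 3. State: Nina=0, Judy=3, Rupert=1
Event 6 (Nina +4): Nina: 0 -> 4. State: Nina=4, Judy=3, Rupert=1
Event 7 (Nina +2): Nina: 4 -> 6. State: Nina=6, Judy=3, Rupert=1
Event 8 (Judy -3): Judy: 3 -> 0. State: Nina=6, Judy=0, Rupert=1
Event 9 (Rupert +2): Rupert: 1 -> 3. State: Nina=6, Judy=0, Rupert=3
Event 10 (Nina -> Rupert, 1): Nina: 6 -> 5, Rupert: 3 -> 4. State: Nina=5, Judy=0, Rupert=4
Event 11 (Rupert -> Nina, 1): Rupert: 4 -> 3, Nina: 5 -> 6. State: Nina=6, Judy=0, Rupert=3

Rupert's final count: 3

Answer: 3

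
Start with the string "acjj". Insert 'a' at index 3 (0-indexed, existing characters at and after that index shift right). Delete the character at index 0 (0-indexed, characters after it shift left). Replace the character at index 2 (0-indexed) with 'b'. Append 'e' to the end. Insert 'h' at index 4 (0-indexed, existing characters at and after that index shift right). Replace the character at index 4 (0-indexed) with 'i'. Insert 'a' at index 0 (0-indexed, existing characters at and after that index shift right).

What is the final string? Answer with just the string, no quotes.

Answer: acjbjie

Derivation:
Applying each edit step by step:
Start: "acjj"
Op 1 (insert 'a' at idx 3): "acjj" -> "acjaj"
Op 2 (delete idx 0 = 'a'): "acjaj" -> "cjaj"
Op 3 (replace idx 2: 'a' -> 'b'): "cjaj" -> "cjbj"
Op 4 (append 'e'): "cjbj" -> "cjbje"
Op 5 (insert 'h' at idx 4): "cjbje" -> "cjbjhe"
Op 6 (replace idx 4: 'h' -> 'i'): "cjbjhe" -> "cjbjie"
Op 7 (insert 'a' at idx 0): "cjbjie" -> "acjbjie"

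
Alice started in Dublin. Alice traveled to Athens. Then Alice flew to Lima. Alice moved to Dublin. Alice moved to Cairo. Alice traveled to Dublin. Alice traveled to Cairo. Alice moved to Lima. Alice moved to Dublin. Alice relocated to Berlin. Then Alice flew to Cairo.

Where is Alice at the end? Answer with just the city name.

Answer: Cairo

Derivation:
Tracking Alice's location:
Start: Alice is in Dublin.
After move 1: Dublin -> Athens. Alice is in Athens.
After move 2: Athens -> Lima. Alice is in Lima.
After move 3: Lima -> Dublin. Alice is in Dublin.
After move 4: Dublin -> Cairo. Alice is in Cairo.
After move 5: Cairo -> Dublin. Alice is in Dublin.
After move 6: Dublin -> Cairo. Alice is in Cairo.
After move 7: Cairo -> Lima. Alice is in Lima.
After move 8: Lima -> Dublin. Alice is in Dublin.
After move 9: Dublin -> Berlin. Alice is in Berlin.
After move 10: Berlin -> Cairo. Alice is in Cairo.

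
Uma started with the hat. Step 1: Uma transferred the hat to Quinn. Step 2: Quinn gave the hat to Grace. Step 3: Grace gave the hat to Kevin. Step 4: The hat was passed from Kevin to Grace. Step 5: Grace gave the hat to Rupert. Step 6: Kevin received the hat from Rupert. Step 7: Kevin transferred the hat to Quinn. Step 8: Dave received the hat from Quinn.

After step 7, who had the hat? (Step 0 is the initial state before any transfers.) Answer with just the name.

Answer: Quinn

Derivation:
Tracking the hat holder through step 7:
After step 0 (start): Uma
After step 1: Quinn
After step 2: Grace
After step 3: Kevin
After step 4: Grace
After step 5: Rupert
After step 6: Kevin
After step 7: Quinn

At step 7, the holder is Quinn.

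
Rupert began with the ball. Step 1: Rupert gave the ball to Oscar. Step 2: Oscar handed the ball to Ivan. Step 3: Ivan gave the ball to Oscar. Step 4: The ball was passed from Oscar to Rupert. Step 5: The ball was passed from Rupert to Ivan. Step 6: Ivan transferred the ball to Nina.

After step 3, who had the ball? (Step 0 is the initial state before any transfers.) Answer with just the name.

Answer: Oscar

Derivation:
Tracking the ball holder through step 3:
After step 0 (start): Rupert
After step 1: Oscar
After step 2: Ivan
After step 3: Oscar

At step 3, the holder is Oscar.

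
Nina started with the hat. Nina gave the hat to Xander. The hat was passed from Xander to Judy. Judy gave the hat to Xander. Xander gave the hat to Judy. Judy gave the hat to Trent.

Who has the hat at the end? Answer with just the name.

Tracking the hat through each event:
Start: Nina has the hat.
After event 1: Xander has the hat.
After event 2: Judy has the hat.
After event 3: Xander has the hat.
After event 4: Judy has the hat.
After event 5: Trent has the hat.

Answer: Trent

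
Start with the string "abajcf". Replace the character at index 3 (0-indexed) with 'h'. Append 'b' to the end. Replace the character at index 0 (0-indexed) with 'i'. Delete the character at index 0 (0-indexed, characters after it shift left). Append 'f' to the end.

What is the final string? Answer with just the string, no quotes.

Applying each edit step by step:
Start: "abajcf"
Op 1 (replace idx 3: 'j' -> 'h'): "abajcf" -> "abahcf"
Op 2 (append 'b'): "abahcf" -> "abahcfb"
Op 3 (replace idx 0: 'a' -> 'i'): "abahcfb" -> "ibahcfb"
Op 4 (delete idx 0 = 'i'): "ibahcfb" -> "bahcfb"
Op 5 (append 'f'): "bahcfb" -> "bahcfbf"

Answer: bahcfbf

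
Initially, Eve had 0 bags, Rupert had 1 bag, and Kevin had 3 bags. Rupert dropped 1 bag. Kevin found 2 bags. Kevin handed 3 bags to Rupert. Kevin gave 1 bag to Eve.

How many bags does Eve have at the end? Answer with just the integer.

Answer: 1

Derivation:
Tracking counts step by step:
Start: Eve=0, Rupert=1, Kevin=3
Event 1 (Rupert -1): Rupert: 1 -> 0. State: Eve=0, Rupert=0, Kevin=3
Event 2 (Kevin +2): Kevin: 3 -> 5. State: Eve=0, Rupert=0, Kevin=5
Event 3 (Kevin -> Rupert, 3): Kevin: 5 -> 2, Rupert: 0 -> 3. State: Eve=0, Rupert=3, Kevin=2
Event 4 (Kevin -> Eve, 1): Kevin: 2 -> 1, Eve: 0 -> 1. State: Eve=1, Rupert=3, Kevin=1

Eve's final count: 1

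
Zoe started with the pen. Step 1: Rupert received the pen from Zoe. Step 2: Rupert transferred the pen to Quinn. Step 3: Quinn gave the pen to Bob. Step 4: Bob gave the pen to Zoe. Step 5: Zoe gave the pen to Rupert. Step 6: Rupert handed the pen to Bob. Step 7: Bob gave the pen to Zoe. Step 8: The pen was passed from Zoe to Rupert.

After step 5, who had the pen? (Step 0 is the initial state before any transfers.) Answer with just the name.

Tracking the pen holder through step 5:
After step 0 (start): Zoe
After step 1: Rupert
After step 2: Quinn
After step 3: Bob
After step 4: Zoe
After step 5: Rupert

At step 5, the holder is Rupert.

Answer: Rupert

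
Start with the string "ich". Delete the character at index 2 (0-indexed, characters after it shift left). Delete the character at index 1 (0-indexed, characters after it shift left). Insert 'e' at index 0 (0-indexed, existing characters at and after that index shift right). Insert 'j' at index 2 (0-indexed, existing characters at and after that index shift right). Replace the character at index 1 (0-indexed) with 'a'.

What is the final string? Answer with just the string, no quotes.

Answer: eaj

Derivation:
Applying each edit step by step:
Start: "ich"
Op 1 (delete idx 2 = 'h'): "ich" -> "ic"
Op 2 (delete idx 1 = 'c'): "ic" -> "i"
Op 3 (insert 'e' at idx 0): "i" -> "ei"
Op 4 (insert 'j' at idx 2): "ei" -> "eij"
Op 5 (replace idx 1: 'i' -> 'a'): "eij" -> "eaj"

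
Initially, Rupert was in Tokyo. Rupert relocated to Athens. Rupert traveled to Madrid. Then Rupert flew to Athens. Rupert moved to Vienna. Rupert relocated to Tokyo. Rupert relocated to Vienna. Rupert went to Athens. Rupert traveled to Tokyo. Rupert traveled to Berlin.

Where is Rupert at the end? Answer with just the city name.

Tracking Rupert's location:
Start: Rupert is in Tokyo.
After move 1: Tokyo -> Athens. Rupert is in Athens.
After move 2: Athens -> Madrid. Rupert is in Madrid.
After move 3: Madrid -> Athens. Rupert is in Athens.
After move 4: Athens -> Vienna. Rupert is in Vienna.
After move 5: Vienna -> Tokyo. Rupert is in Tokyo.
After move 6: Tokyo -> Vienna. Rupert is in Vienna.
After move 7: Vienna -> Athens. Rupert is in Athens.
After move 8: Athens -> Tokyo. Rupert is in Tokyo.
After move 9: Tokyo -> Berlin. Rupert is in Berlin.

Answer: Berlin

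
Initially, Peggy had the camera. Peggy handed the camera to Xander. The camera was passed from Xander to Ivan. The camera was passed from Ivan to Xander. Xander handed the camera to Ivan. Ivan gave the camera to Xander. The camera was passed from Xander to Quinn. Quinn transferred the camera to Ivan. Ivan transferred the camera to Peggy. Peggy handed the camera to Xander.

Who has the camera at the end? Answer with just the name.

Tracking the camera through each event:
Start: Peggy has the camera.
After event 1: Xander has the camera.
After event 2: Ivan has the camera.
After event 3: Xander has the camera.
After event 4: Ivan has the camera.
After event 5: Xander has the camera.
After event 6: Quinn has the camera.
After event 7: Ivan has the camera.
After event 8: Peggy has the camera.
After event 9: Xander has the camera.

Answer: Xander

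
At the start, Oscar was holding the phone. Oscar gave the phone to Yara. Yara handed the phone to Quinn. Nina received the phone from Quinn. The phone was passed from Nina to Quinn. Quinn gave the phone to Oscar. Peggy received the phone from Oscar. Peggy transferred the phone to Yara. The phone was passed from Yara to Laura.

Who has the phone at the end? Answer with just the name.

Answer: Laura

Derivation:
Tracking the phone through each event:
Start: Oscar has the phone.
After event 1: Yara has the phone.
After event 2: Quinn has the phone.
After event 3: Nina has the phone.
After event 4: Quinn has the phone.
After event 5: Oscar has the phone.
After event 6: Peggy has the phone.
After event 7: Yara has the phone.
After event 8: Laura has the phone.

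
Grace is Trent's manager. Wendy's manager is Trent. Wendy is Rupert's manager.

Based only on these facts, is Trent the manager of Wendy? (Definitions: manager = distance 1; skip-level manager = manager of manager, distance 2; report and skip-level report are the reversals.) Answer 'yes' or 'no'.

Reconstructing the manager chain from the given facts:
  Grace -> Trent -> Wendy -> Rupert
(each arrow means 'manager of the next')
Positions in the chain (0 = top):
  position of Grace: 0
  position of Trent: 1
  position of Wendy: 2
  position of Rupert: 3

Trent is at position 1, Wendy is at position 2; signed distance (j - i) = 1.
'manager' requires j - i = 1. Actual distance is 1, so the relation HOLDS.

Answer: yes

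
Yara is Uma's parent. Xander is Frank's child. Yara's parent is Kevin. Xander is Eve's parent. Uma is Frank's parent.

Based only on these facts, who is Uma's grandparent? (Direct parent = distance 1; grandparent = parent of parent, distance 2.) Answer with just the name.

Answer: Kevin

Derivation:
Reconstructing the parent chain from the given facts:
  Kevin -> Yara -> Uma -> Frank -> Xander -> Eve
(each arrow means 'parent of the next')
Positions in the chain (0 = top):
  position of Kevin: 0
  position of Yara: 1
  position of Uma: 2
  position of Frank: 3
  position of Xander: 4
  position of Eve: 5

Uma is at position 2; the grandparent is 2 steps up the chain, i.e. position 0: Kevin.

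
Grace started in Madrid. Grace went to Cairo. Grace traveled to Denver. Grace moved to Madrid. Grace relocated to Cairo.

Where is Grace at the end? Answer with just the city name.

Answer: Cairo

Derivation:
Tracking Grace's location:
Start: Grace is in Madrid.
After move 1: Madrid -> Cairo. Grace is in Cairo.
After move 2: Cairo -> Denver. Grace is in Denver.
After move 3: Denver -> Madrid. Grace is in Madrid.
After move 4: Madrid -> Cairo. Grace is in Cairo.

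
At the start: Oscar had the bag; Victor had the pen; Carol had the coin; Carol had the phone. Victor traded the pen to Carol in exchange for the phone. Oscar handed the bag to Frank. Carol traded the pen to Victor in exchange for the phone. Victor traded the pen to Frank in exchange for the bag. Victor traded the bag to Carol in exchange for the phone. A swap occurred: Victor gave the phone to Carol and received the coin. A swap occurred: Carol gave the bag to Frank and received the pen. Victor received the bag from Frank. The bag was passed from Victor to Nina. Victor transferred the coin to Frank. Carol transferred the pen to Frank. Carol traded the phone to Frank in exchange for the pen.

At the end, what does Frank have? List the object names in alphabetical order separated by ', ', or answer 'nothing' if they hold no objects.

Answer: coin, phone

Derivation:
Tracking all object holders:
Start: bag:Oscar, pen:Victor, coin:Carol, phone:Carol
Event 1 (swap pen<->phone: now pen:Carol, phone:Victor). State: bag:Oscar, pen:Carol, coin:Carol, phone:Victor
Event 2 (give bag: Oscar -> Frank). State: bag:Frank, pen:Carol, coin:Carol, phone:Victor
Event 3 (swap pen<->phone: now pen:Victor, phone:Carol). State: bag:Frank, pen:Victor, coin:Carol, phone:Carol
Event 4 (swap pen<->bag: now pen:Frank, bag:Victor). State: bag:Victor, pen:Frank, coin:Carol, phone:Carol
Event 5 (swap bag<->phone: now bag:Carol, phone:Victor). State: bag:Carol, pen:Frank, coin:Carol, phone:Victor
Event 6 (swap phone<->coin: now phone:Carol, coin:Victor). State: bag:Carol, pen:Frank, coin:Victor, phone:Carol
Event 7 (swap bag<->pen: now bag:Frank, pen:Carol). State: bag:Frank, pen:Carol, coin:Victor, phone:Carol
Event 8 (give bag: Frank -> Victor). State: bag:Victor, pen:Carol, coin:Victor, phone:Carol
Event 9 (give bag: Victor -> Nina). State: bag:Nina, pen:Carol, coin:Victor, phone:Carol
Event 10 (give coin: Victor -> Frank). State: bag:Nina, pen:Carol, coin:Frank, phone:Carol
Event 11 (give pen: Carol -> Frank). State: bag:Nina, pen:Frank, coin:Frank, phone:Carol
Event 12 (swap phone<->pen: now phone:Frank, pen:Carol). State: bag:Nina, pen:Carol, coin:Frank, phone:Frank

Final state: bag:Nina, pen:Carol, coin:Frank, phone:Frank
Frank holds: coin, phone.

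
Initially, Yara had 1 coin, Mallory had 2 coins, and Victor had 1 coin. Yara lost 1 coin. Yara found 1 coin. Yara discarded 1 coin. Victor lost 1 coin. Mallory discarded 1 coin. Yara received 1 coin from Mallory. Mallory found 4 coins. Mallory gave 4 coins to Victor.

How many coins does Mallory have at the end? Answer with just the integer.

Tracking counts step by step:
Start: Yara=1, Mallory=2, Victor=1
Event 1 (Yara -1): Yara: 1 -> 0. State: Yara=0, Mallory=2, Victor=1
Event 2 (Yara +1): Yara: 0 -> 1. State: Yara=1, Mallory=2, Victor=1
Event 3 (Yara -1): Yara: 1 -> 0. State: Yara=0, Mallory=2, Victor=1
Event 4 (Victor -1): Victor: 1 -> 0. State: Yara=0, Mallory=2, Victor=0
Event 5 (Mallory -1): Mallory: 2 -> 1. State: Yara=0, Mallory=1, Victor=0
Event 6 (Mallory -> Yara, 1): Mallory: 1 -> 0, Yara: 0 -> 1. State: Yara=1, Mallory=0, Victor=0
Event 7 (Mallory +4): Mallory: 0 -> 4. State: Yara=1, Mallory=4, Victor=0
Event 8 (Mallory -> Victor, 4): Mallory: 4 -> 0, Victor: 0 -> 4. State: Yara=1, Mallory=0, Victor=4

Mallory's final count: 0

Answer: 0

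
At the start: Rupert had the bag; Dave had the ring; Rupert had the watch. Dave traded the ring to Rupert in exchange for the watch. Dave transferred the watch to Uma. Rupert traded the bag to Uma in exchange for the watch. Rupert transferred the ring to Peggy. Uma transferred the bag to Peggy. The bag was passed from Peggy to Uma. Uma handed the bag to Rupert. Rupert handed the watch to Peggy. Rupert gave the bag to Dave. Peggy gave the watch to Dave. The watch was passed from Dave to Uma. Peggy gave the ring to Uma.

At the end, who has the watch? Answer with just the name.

Tracking all object holders:
Start: bag:Rupert, ring:Dave, watch:Rupert
Event 1 (swap ring<->watch: now ring:Rupert, watch:Dave). State: bag:Rupert, ring:Rupert, watch:Dave
Event 2 (give watch: Dave -> Uma). State: bag:Rupert, ring:Rupert, watch:Uma
Event 3 (swap bag<->watch: now bag:Uma, watch:Rupert). State: bag:Uma, ring:Rupert, watch:Rupert
Event 4 (give ring: Rupert -> Peggy). State: bag:Uma, ring:Peggy, watch:Rupert
Event 5 (give bag: Uma -> Peggy). State: bag:Peggy, ring:Peggy, watch:Rupert
Event 6 (give bag: Peggy -> Uma). State: bag:Uma, ring:Peggy, watch:Rupert
Event 7 (give bag: Uma -> Rupert). State: bag:Rupert, ring:Peggy, watch:Rupert
Event 8 (give watch: Rupert -> Peggy). State: bag:Rupert, ring:Peggy, watch:Peggy
Event 9 (give bag: Rupert -> Dave). State: bag:Dave, ring:Peggy, watch:Peggy
Event 10 (give watch: Peggy -> Dave). State: bag:Dave, ring:Peggy, watch:Dave
Event 11 (give watch: Dave -> Uma). State: bag:Dave, ring:Peggy, watch:Uma
Event 12 (give ring: Peggy -> Uma). State: bag:Dave, ring:Uma, watch:Uma

Final state: bag:Dave, ring:Uma, watch:Uma
The watch is held by Uma.

Answer: Uma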